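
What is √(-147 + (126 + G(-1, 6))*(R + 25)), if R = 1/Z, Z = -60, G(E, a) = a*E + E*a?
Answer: √270110/10 ≈ 51.972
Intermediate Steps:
G(E, a) = 2*E*a (G(E, a) = E*a + E*a = 2*E*a)
R = -1/60 (R = 1/(-60) = -1/60 ≈ -0.016667)
√(-147 + (126 + G(-1, 6))*(R + 25)) = √(-147 + (126 + 2*(-1)*6)*(-1/60 + 25)) = √(-147 + (126 - 12)*(1499/60)) = √(-147 + 114*(1499/60)) = √(-147 + 28481/10) = √(27011/10) = √270110/10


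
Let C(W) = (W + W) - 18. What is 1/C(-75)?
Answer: -1/168 ≈ -0.0059524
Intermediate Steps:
C(W) = -18 + 2*W (C(W) = 2*W - 18 = -18 + 2*W)
1/C(-75) = 1/(-18 + 2*(-75)) = 1/(-18 - 150) = 1/(-168) = -1/168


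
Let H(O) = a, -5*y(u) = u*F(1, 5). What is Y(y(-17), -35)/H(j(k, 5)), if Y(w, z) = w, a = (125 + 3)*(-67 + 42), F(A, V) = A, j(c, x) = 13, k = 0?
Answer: -17/16000 ≈ -0.0010625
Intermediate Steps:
a = -3200 (a = 128*(-25) = -3200)
y(u) = -u/5
H(O) = -3200
Y(y(-17), -35)/H(j(k, 5)) = -1/5*(-17)/(-3200) = (17/5)*(-1/3200) = -17/16000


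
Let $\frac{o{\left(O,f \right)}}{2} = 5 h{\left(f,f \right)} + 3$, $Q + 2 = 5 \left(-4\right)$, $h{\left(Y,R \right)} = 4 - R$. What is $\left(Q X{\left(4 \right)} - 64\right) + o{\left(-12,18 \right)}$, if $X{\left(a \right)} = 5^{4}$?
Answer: $-13948$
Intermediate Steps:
$X{\left(a \right)} = 625$
$Q = -22$ ($Q = -2 + 5 \left(-4\right) = -2 - 20 = -22$)
$o{\left(O,f \right)} = 46 - 10 f$ ($o{\left(O,f \right)} = 2 \left(5 \left(4 - f\right) + 3\right) = 2 \left(\left(20 - 5 f\right) + 3\right) = 2 \left(23 - 5 f\right) = 46 - 10 f$)
$\left(Q X{\left(4 \right)} - 64\right) + o{\left(-12,18 \right)} = \left(\left(-22\right) 625 - 64\right) + \left(46 - 180\right) = \left(-13750 - 64\right) + \left(46 - 180\right) = -13814 - 134 = -13948$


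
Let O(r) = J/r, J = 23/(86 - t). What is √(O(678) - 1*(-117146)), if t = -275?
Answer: √19439901228498/12882 ≈ 342.27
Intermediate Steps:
J = 23/361 (J = 23/(86 - 1*(-275)) = 23/(86 + 275) = 23/361 ≈ 0.063712)
O(r) = 23/(361*r)
√(O(678) - 1*(-117146)) = √((23/361)/678 - 1*(-117146)) = √((23/361)*(1/678) + 117146) = √(23/244758 + 117146) = √(28672420691/244758) = √19439901228498/12882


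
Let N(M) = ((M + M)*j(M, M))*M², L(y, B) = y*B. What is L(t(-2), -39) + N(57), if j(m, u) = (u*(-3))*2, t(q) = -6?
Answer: -126671778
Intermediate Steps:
L(y, B) = B*y
j(m, u) = -6*u (j(m, u) = -3*u*2 = -6*u)
N(M) = -12*M⁴ (N(M) = ((M + M)*(-6*M))*M² = ((2*M)*(-6*M))*M² = (-12*M²)*M² = -12*M⁴)
L(t(-2), -39) + N(57) = -39*(-6) - 12*57⁴ = 234 - 12*10556001 = 234 - 126672012 = -126671778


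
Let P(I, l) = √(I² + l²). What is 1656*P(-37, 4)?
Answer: 1656*√1385 ≈ 61629.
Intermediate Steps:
1656*P(-37, 4) = 1656*√((-37)² + 4²) = 1656*√(1369 + 16) = 1656*√1385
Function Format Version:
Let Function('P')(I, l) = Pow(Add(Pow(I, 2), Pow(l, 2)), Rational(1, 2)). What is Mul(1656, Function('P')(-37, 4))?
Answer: Mul(1656, Pow(1385, Rational(1, 2))) ≈ 61629.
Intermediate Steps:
Mul(1656, Function('P')(-37, 4)) = Mul(1656, Pow(Add(Pow(-37, 2), Pow(4, 2)), Rational(1, 2))) = Mul(1656, Pow(Add(1369, 16), Rational(1, 2))) = Mul(1656, Pow(1385, Rational(1, 2)))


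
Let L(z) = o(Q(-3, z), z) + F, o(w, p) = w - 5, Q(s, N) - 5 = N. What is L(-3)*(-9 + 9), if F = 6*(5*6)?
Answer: 0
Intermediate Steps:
Q(s, N) = 5 + N
o(w, p) = -5 + w
F = 180 (F = 6*30 = 180)
L(z) = 180 + z (L(z) = (-5 + (5 + z)) + 180 = z + 180 = 180 + z)
L(-3)*(-9 + 9) = (180 - 3)*(-9 + 9) = 177*0 = 0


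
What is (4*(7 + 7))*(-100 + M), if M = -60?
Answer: -8960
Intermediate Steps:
(4*(7 + 7))*(-100 + M) = (4*(7 + 7))*(-100 - 60) = (4*14)*(-160) = 56*(-160) = -8960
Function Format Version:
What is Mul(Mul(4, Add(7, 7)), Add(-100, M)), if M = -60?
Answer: -8960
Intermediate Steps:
Mul(Mul(4, Add(7, 7)), Add(-100, M)) = Mul(Mul(4, Add(7, 7)), Add(-100, -60)) = Mul(Mul(4, 14), -160) = Mul(56, -160) = -8960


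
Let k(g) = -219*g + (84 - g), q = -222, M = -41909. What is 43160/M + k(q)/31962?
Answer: 15973238/31892749 ≈ 0.50084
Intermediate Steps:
k(g) = 84 - 220*g
43160/M + k(q)/31962 = 43160/(-41909) + (84 - 220*(-222))/31962 = 43160*(-1/41909) + (84 + 48840)*(1/31962) = -43160/41909 + 48924*(1/31962) = -43160/41909 + 8154/5327 = 15973238/31892749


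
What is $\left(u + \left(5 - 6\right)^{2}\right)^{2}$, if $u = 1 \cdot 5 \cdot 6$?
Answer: $961$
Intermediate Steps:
$u = 30$ ($u = 5 \cdot 6 = 30$)
$\left(u + \left(5 - 6\right)^{2}\right)^{2} = \left(30 + \left(5 - 6\right)^{2}\right)^{2} = \left(30 + \left(-1\right)^{2}\right)^{2} = \left(30 + 1\right)^{2} = 31^{2} = 961$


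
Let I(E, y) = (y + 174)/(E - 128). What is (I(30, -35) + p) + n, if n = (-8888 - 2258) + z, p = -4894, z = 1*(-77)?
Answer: -1579605/98 ≈ -16118.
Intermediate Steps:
z = -77
I(E, y) = (174 + y)/(-128 + E)
n = -11223 (n = (-8888 - 2258) - 77 = -11146 - 77 = -11223)
(I(30, -35) + p) + n = ((174 - 35)/(-128 + 30) - 4894) - 11223 = (139/(-98) - 4894) - 11223 = (-1/98*139 - 4894) - 11223 = (-139/98 - 4894) - 11223 = -479751/98 - 11223 = -1579605/98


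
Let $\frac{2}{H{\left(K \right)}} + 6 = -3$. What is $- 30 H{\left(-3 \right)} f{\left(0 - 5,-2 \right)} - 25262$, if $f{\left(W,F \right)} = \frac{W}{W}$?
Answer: $- \frac{75766}{3} \approx -25255.0$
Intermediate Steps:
$H{\left(K \right)} = - \frac{2}{9}$ ($H{\left(K \right)} = \frac{2}{-6 - 3} = \frac{2}{-9} = 2 \left(- \frac{1}{9}\right) = - \frac{2}{9}$)
$f{\left(W,F \right)} = 1$
$- 30 H{\left(-3 \right)} f{\left(0 - 5,-2 \right)} - 25262 = \left(-30\right) \left(- \frac{2}{9}\right) 1 - 25262 = \frac{20}{3} \cdot 1 - 25262 = \frac{20}{3} - 25262 = - \frac{75766}{3}$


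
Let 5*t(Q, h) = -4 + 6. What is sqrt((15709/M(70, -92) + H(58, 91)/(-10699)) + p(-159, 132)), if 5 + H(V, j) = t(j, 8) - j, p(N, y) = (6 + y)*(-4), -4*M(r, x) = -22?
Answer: 6*sqrt(22162955925110)/588445 ≈ 48.002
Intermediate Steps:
M(r, x) = 11/2 (M(r, x) = -1/4*(-22) = 11/2)
t(Q, h) = 2/5 (t(Q, h) = (-4 + 6)/5 = (1/5)*2 = 2/5)
p(N, y) = -24 - 4*y
H(V, j) = -23/5 - j (H(V, j) = -5 + (2/5 - j) = -23/5 - j)
sqrt((15709/M(70, -92) + H(58, 91)/(-10699)) + p(-159, 132)) = sqrt((15709/(11/2) + (-23/5 - 1*91)/(-10699)) + (-24 - 4*132)) = sqrt((15709*(2/11) + (-23/5 - 91)*(-1/10699)) + (-24 - 528)) = sqrt((31418/11 - 478/5*(-1/10699)) - 552) = sqrt((31418/11 + 478/53495) - 552) = sqrt(1680711168/588445 - 552) = sqrt(1355889528/588445) = 6*sqrt(22162955925110)/588445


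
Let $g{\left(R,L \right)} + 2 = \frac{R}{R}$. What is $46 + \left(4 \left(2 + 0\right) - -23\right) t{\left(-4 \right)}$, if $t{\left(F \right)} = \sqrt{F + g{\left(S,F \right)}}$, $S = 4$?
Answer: $46 + 31 i \sqrt{5} \approx 46.0 + 69.318 i$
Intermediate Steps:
$g{\left(R,L \right)} = -1$ ($g{\left(R,L \right)} = -2 + \frac{R}{R} = -2 + 1 = -1$)
$t{\left(F \right)} = \sqrt{-1 + F}$ ($t{\left(F \right)} = \sqrt{F - 1} = \sqrt{-1 + F}$)
$46 + \left(4 \left(2 + 0\right) - -23\right) t{\left(-4 \right)} = 46 + \left(4 \left(2 + 0\right) - -23\right) \sqrt{-1 - 4} = 46 + \left(4 \cdot 2 + 23\right) \sqrt{-5} = 46 + \left(8 + 23\right) i \sqrt{5} = 46 + 31 i \sqrt{5}$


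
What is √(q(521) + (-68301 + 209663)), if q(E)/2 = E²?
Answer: 2*√171061 ≈ 827.19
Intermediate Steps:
q(E) = 2*E²
√(q(521) + (-68301 + 209663)) = √(2*521² + (-68301 + 209663)) = √(2*271441 + 141362) = √(542882 + 141362) = √684244 = 2*√171061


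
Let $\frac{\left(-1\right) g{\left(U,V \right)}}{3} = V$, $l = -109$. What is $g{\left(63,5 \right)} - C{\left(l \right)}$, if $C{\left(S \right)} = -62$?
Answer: $47$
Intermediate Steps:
$g{\left(U,V \right)} = - 3 V$
$g{\left(63,5 \right)} - C{\left(l \right)} = \left(-3\right) 5 - -62 = -15 + 62 = 47$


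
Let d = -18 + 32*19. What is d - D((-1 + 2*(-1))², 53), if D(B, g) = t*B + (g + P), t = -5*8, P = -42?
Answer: 939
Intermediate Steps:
t = -40
D(B, g) = -42 + g - 40*B (D(B, g) = -40*B + (g - 42) = -40*B + (-42 + g) = -42 + g - 40*B)
d = 590 (d = -18 + 608 = 590)
d - D((-1 + 2*(-1))², 53) = 590 - (-42 + 53 - 40*(-1 + 2*(-1))²) = 590 - (-42 + 53 - 40*(-1 - 2)²) = 590 - (-42 + 53 - 40*(-3)²) = 590 - (-42 + 53 - 40*9) = 590 - (-42 + 53 - 360) = 590 - 1*(-349) = 590 + 349 = 939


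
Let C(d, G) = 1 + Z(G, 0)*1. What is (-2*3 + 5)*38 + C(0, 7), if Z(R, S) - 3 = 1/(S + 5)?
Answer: -169/5 ≈ -33.800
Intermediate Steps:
Z(R, S) = 3 + 1/(5 + S) (Z(R, S) = 3 + 1/(S + 5) = 3 + 1/(5 + S))
C(d, G) = 21/5 (C(d, G) = 1 + ((16 + 3*0)/(5 + 0))*1 = 1 + ((16 + 0)/5)*1 = 1 + ((⅕)*16)*1 = 1 + (16/5)*1 = 1 + 16/5 = 21/5)
(-2*3 + 5)*38 + C(0, 7) = (-2*3 + 5)*38 + 21/5 = (-6 + 5)*38 + 21/5 = -1*38 + 21/5 = -38 + 21/5 = -169/5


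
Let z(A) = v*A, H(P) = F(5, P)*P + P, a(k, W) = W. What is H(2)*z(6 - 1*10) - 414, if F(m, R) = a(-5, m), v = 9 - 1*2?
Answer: -750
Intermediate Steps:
v = 7 (v = 9 - 2 = 7)
F(m, R) = m
H(P) = 6*P (H(P) = 5*P + P = 6*P)
z(A) = 7*A
H(2)*z(6 - 1*10) - 414 = (6*2)*(7*(6 - 1*10)) - 414 = 12*(7*(6 - 10)) - 414 = 12*(7*(-4)) - 414 = 12*(-28) - 414 = -336 - 414 = -750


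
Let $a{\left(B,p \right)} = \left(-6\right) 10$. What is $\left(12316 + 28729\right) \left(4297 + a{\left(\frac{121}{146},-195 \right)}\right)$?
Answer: $173907665$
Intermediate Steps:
$a{\left(B,p \right)} = -60$
$\left(12316 + 28729\right) \left(4297 + a{\left(\frac{121}{146},-195 \right)}\right) = \left(12316 + 28729\right) \left(4297 - 60\right) = 41045 \cdot 4237 = 173907665$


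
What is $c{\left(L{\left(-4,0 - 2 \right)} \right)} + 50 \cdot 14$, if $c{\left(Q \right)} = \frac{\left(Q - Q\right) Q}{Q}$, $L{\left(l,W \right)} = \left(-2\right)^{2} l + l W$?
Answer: $700$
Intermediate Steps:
$L{\left(l,W \right)} = 4 l + W l$
$c{\left(Q \right)} = 0$ ($c{\left(Q \right)} = \frac{0 Q}{Q} = \frac{0}{Q} = 0$)
$c{\left(L{\left(-4,0 - 2 \right)} \right)} + 50 \cdot 14 = 0 + 50 \cdot 14 = 0 + 700 = 700$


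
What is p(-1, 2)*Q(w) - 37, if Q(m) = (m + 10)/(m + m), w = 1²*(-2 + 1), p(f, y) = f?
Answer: -65/2 ≈ -32.500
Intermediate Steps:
w = -1 (w = 1*(-1) = -1)
Q(m) = (10 + m)/(2*m) (Q(m) = (10 + m)/((2*m)) = (10 + m)*(1/(2*m)) = (10 + m)/(2*m))
p(-1, 2)*Q(w) - 37 = -(10 - 1)/(2*(-1)) - 37 = -(-1)*9/2 - 37 = -1*(-9/2) - 37 = 9/2 - 37 = -65/2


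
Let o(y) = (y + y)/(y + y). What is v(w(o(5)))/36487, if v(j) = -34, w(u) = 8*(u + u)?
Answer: -34/36487 ≈ -0.00093184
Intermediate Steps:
o(y) = 1 (o(y) = (2*y)/((2*y)) = (2*y)*(1/(2*y)) = 1)
w(u) = 16*u (w(u) = 8*(2*u) = 16*u)
v(w(o(5)))/36487 = -34/36487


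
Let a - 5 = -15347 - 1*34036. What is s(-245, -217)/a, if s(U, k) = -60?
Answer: 30/24689 ≈ 0.0012151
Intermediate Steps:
a = -49378 (a = 5 + (-15347 - 1*34036) = 5 + (-15347 - 34036) = 5 - 49383 = -49378)
s(-245, -217)/a = -60/(-49378) = -60*(-1/49378) = 30/24689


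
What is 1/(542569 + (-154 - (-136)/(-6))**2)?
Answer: 9/5164021 ≈ 1.7428e-6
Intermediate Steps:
1/(542569 + (-154 - (-136)/(-6))**2) = 1/(542569 + (-154 - (-136)*(-1)/6)**2) = 1/(542569 + (-154 - 17*4/3)**2) = 1/(542569 + (-154 - 68/3)**2) = 1/(542569 + (-530/3)**2) = 1/(542569 + 280900/9) = 1/(5164021/9) = 9/5164021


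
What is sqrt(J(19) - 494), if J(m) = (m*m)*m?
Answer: sqrt(6365) ≈ 79.781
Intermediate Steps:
J(m) = m**3 (J(m) = m**2*m = m**3)
sqrt(J(19) - 494) = sqrt(19**3 - 494) = sqrt(6859 - 494) = sqrt(6365)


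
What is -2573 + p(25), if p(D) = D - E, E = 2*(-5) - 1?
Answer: -2537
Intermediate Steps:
E = -11 (E = -10 - 1 = -11)
p(D) = 11 + D (p(D) = D - 1*(-11) = D + 11 = 11 + D)
-2573 + p(25) = -2573 + (11 + 25) = -2573 + 36 = -2537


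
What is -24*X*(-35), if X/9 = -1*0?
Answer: 0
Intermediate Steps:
X = 0 (X = 9*(-1*0) = 9*0 = 0)
-24*X*(-35) = -24*0*(-35) = 0*(-35) = 0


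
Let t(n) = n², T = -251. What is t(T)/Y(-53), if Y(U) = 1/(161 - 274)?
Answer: -7119113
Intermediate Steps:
Y(U) = -1/113 (Y(U) = 1/(-113) = -1/113)
t(T)/Y(-53) = (-251)²/(-1/113) = 63001*(-113) = -7119113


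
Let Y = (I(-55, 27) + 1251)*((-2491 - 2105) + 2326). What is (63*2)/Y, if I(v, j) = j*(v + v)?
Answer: 7/216785 ≈ 3.2290e-5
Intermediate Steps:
I(v, j) = 2*j*v (I(v, j) = j*(2*v) = 2*j*v)
Y = 3902130 (Y = (2*27*(-55) + 1251)*((-2491 - 2105) + 2326) = (-2970 + 1251)*(-4596 + 2326) = -1719*(-2270) = 3902130)
(63*2)/Y = (63*2)/3902130 = 126*(1/3902130) = 7/216785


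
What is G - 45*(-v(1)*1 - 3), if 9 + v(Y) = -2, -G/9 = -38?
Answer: -18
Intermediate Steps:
G = 342 (G = -9*(-38) = 342)
v(Y) = -11 (v(Y) = -9 - 2 = -11)
G - 45*(-v(1)*1 - 3) = 342 - 45*(-1*(-11)*1 - 3) = 342 - 45*(11*1 - 3) = 342 - 45*(11 - 3) = 342 - 45*8 = 342 - 360 = -18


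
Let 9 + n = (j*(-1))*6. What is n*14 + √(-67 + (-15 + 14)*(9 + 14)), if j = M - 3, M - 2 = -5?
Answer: 378 + 3*I*√10 ≈ 378.0 + 9.4868*I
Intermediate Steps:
M = -3 (M = 2 - 5 = -3)
j = -6 (j = -3 - 3 = -6)
n = 27 (n = -9 - 6*(-1)*6 = -9 + 6*6 = -9 + 36 = 27)
n*14 + √(-67 + (-15 + 14)*(9 + 14)) = 27*14 + √(-67 + (-15 + 14)*(9 + 14)) = 378 + √(-67 - 1*23) = 378 + √(-67 - 23) = 378 + √(-90) = 378 + 3*I*√10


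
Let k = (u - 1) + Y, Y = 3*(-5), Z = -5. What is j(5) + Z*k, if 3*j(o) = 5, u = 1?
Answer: 230/3 ≈ 76.667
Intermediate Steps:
j(o) = 5/3 (j(o) = (1/3)*5 = 5/3)
Y = -15
k = -15 (k = (1 - 1) - 15 = 0 - 15 = -15)
j(5) + Z*k = 5/3 - 5*(-15) = 5/3 + 75 = 230/3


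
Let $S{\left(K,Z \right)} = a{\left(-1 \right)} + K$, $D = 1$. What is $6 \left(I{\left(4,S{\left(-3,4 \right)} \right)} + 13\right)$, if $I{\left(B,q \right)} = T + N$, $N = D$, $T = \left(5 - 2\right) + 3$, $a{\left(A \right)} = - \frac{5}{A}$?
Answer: $120$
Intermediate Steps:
$T = 6$ ($T = 3 + 3 = 6$)
$N = 1$
$S{\left(K,Z \right)} = 5 + K$ ($S{\left(K,Z \right)} = - \frac{5}{-1} + K = \left(-5\right) \left(-1\right) + K = 5 + K$)
$I{\left(B,q \right)} = 7$ ($I{\left(B,q \right)} = 6 + 1 = 7$)
$6 \left(I{\left(4,S{\left(-3,4 \right)} \right)} + 13\right) = 6 \left(7 + 13\right) = 6 \cdot 20 = 120$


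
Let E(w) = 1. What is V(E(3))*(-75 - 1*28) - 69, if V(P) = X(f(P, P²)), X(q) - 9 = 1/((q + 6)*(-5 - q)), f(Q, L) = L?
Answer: -41729/42 ≈ -993.55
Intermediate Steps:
X(q) = 9 + 1/((-5 - q)*(6 + q)) (X(q) = 9 + 1/((q + 6)*(-5 - q)) = 9 + 1/((6 + q)*(-5 - q)) = 9 + 1/((-5 - q)*(6 + q)))
V(P) = (269 + 9*P⁴ + 99*P²)/(30 + P⁴ + 11*P²) (V(P) = (269 + 9*(P²)² + 99*P²)/(30 + (P²)² + 11*P²) = (269 + 9*P⁴ + 99*P²)/(30 + P⁴ + 11*P²))
V(E(3))*(-75 - 1*28) - 69 = ((269 + 9*1⁴ + 99*1²)/(30 + 1⁴ + 11*1²))*(-75 - 1*28) - 69 = ((269 + 9*1 + 99*1)/(30 + 1 + 11*1))*(-75 - 28) - 69 = ((269 + 9 + 99)/(30 + 1 + 11))*(-103) - 69 = (377/42)*(-103) - 69 = -38831/42 - 69 = -41729/42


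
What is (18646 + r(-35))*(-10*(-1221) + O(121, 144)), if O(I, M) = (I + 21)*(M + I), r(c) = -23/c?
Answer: 929349392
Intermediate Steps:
O(I, M) = (21 + I)*(I + M)
(18646 + r(-35))*(-10*(-1221) + O(121, 144)) = (18646 - 23/(-35))*(-10*(-1221) + (121² + 21*121 + 21*144 + 121*144)) = (18646 - 23*(-1/35))*(12210 + (14641 + 2541 + 3024 + 17424)) = (18646 + 23/35)*(12210 + 37630) = (652633/35)*49840 = 929349392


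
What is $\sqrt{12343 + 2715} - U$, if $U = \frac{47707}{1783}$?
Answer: $- \frac{47707}{1783} + \sqrt{15058} \approx 95.954$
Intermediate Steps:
$U = \frac{47707}{1783}$ ($U = 47707 \cdot \frac{1}{1783} = \frac{47707}{1783} \approx 26.757$)
$\sqrt{12343 + 2715} - U = \sqrt{12343 + 2715} - \frac{47707}{1783} = \sqrt{15058} - \frac{47707}{1783} = - \frac{47707}{1783} + \sqrt{15058}$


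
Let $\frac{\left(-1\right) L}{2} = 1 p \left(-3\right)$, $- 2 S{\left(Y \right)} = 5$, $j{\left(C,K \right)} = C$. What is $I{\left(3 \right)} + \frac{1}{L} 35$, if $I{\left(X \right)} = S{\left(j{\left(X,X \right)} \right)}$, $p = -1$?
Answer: $- \frac{25}{3} \approx -8.3333$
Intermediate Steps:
$S{\left(Y \right)} = - \frac{5}{2}$ ($S{\left(Y \right)} = \left(- \frac{1}{2}\right) 5 = - \frac{5}{2}$)
$I{\left(X \right)} = - \frac{5}{2}$
$L = -6$ ($L = - 2 \cdot 1 \left(-1\right) \left(-3\right) = - 2 \left(\left(-1\right) \left(-3\right)\right) = \left(-2\right) 3 = -6$)
$I{\left(3 \right)} + \frac{1}{L} 35 = - \frac{5}{2} + \frac{1}{-6} \cdot 35 = - \frac{5}{2} - \frac{35}{6} = - \frac{25}{3}$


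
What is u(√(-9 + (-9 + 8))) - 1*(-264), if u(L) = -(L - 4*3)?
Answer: 276 - I*√10 ≈ 276.0 - 3.1623*I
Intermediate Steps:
u(L) = 12 - L (u(L) = -(L - 12) = -(-12 + L) = 12 - L)
u(√(-9 + (-9 + 8))) - 1*(-264) = (12 - √(-9 + (-9 + 8))) - 1*(-264) = (12 - √(-9 - 1)) + 264 = (12 - √(-10)) + 264 = (12 - I*√10) + 264 = 276 - I*√10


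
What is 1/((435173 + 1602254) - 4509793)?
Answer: -1/2472366 ≈ -4.0447e-7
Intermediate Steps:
1/((435173 + 1602254) - 4509793) = 1/(2037427 - 4509793) = 1/(-2472366) = -1/2472366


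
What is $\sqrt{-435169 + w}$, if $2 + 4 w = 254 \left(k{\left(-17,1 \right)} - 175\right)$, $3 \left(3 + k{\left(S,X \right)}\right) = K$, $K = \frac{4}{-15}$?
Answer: $\frac{i \sqrt{401830330}}{30} \approx 668.19 i$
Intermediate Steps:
$K = - \frac{4}{15}$ ($K = 4 \left(- \frac{1}{15}\right) = - \frac{4}{15} \approx -0.26667$)
$k{\left(S,X \right)} = - \frac{139}{45}$ ($k{\left(S,X \right)} = -3 + \frac{1}{3} \left(- \frac{4}{15}\right) = -3 - \frac{4}{45} = - \frac{139}{45}$)
$w = - \frac{1017823}{90}$ ($w = - \frac{1}{2} + \frac{254 \left(- \frac{139}{45} - 175\right)}{4} = - \frac{1}{2} + \frac{254 \left(- \frac{8014}{45}\right)}{4} = - \frac{1}{2} + \frac{1}{4} \left(- \frac{2035556}{45}\right) = - \frac{1}{2} - \frac{508889}{45} = - \frac{1017823}{90} \approx -11309.0$)
$\sqrt{-435169 + w} = \sqrt{-435169 - \frac{1017823}{90}} = \sqrt{- \frac{40183033}{90}} = \frac{i \sqrt{401830330}}{30}$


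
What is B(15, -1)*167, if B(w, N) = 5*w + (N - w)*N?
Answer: 15197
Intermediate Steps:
B(w, N) = 5*w + N*(N - w)
B(15, -1)*167 = ((-1)² + 5*15 - 1*(-1)*15)*167 = (1 + 75 + 15)*167 = 91*167 = 15197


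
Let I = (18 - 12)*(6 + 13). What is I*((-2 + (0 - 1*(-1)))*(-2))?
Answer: 228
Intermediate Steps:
I = 114 (I = 6*19 = 114)
I*((-2 + (0 - 1*(-1)))*(-2)) = 114*((-2 + (0 - 1*(-1)))*(-2)) = 114*((-2 + (0 + 1))*(-2)) = 114*((-2 + 1)*(-2)) = 114*(-1*(-2)) = 114*2 = 228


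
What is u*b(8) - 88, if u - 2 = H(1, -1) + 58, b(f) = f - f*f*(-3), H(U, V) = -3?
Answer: 11312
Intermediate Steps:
b(f) = f + 3*f² (b(f) = f - f²*(-3) = f - (-3)*f² = f + 3*f²)
u = 57 (u = 2 + (-3 + 58) = 2 + 55 = 57)
u*b(8) - 88 = 57*(8*(1 + 3*8)) - 88 = 57*(8*(1 + 24)) - 88 = 57*(8*25) - 88 = 57*200 - 88 = 11400 - 88 = 11312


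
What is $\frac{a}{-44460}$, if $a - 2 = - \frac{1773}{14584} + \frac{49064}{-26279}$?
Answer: $- \frac{4363829}{17039425534560} \approx -2.561 \cdot 10^{-7}$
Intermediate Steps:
$a = \frac{4363829}{383252936}$ ($a = 2 + \left(- \frac{1773}{14584} + \frac{49064}{-26279}\right) = 2 + \left(\left(-1773\right) \frac{1}{14584} + 49064 \left(- \frac{1}{26279}\right)\right) = 2 - \frac{762142043}{383252936} = \frac{4363829}{383252936} \approx 0.011386$)
$\frac{a}{-44460} = \frac{4363829}{383252936 \left(-44460\right)} = \frac{4363829}{383252936} \left(- \frac{1}{44460}\right) = - \frac{4363829}{17039425534560}$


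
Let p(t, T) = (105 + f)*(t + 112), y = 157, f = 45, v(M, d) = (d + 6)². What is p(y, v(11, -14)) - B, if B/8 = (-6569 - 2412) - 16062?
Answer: 240694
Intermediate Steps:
v(M, d) = (6 + d)²
B = -200344 (B = 8*((-6569 - 2412) - 16062) = 8*(-8981 - 16062) = 8*(-25043) = -200344)
p(t, T) = 16800 + 150*t (p(t, T) = (105 + 45)*(t + 112) = 150*(112 + t) = 16800 + 150*t)
p(y, v(11, -14)) - B = (16800 + 150*157) - 1*(-200344) = (16800 + 23550) + 200344 = 40350 + 200344 = 240694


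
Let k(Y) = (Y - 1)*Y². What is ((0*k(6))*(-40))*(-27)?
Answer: 0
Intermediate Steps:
k(Y) = Y²*(-1 + Y) (k(Y) = (-1 + Y)*Y² = Y²*(-1 + Y))
((0*k(6))*(-40))*(-27) = ((0*(6²*(-1 + 6)))*(-40))*(-27) = ((0*(36*5))*(-40))*(-27) = ((0*180)*(-40))*(-27) = (0*(-40))*(-27) = 0*(-27) = 0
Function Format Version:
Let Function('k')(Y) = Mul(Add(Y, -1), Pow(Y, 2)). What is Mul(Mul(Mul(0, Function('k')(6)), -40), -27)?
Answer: 0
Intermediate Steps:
Function('k')(Y) = Mul(Pow(Y, 2), Add(-1, Y)) (Function('k')(Y) = Mul(Add(-1, Y), Pow(Y, 2)) = Mul(Pow(Y, 2), Add(-1, Y)))
Mul(Mul(Mul(0, Function('k')(6)), -40), -27) = Mul(Mul(Mul(0, Mul(Pow(6, 2), Add(-1, 6))), -40), -27) = Mul(Mul(Mul(0, Mul(36, 5)), -40), -27) = Mul(Mul(Mul(0, 180), -40), -27) = Mul(Mul(0, -40), -27) = Mul(0, -27) = 0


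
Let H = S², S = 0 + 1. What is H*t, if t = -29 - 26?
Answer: -55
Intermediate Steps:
S = 1
H = 1 (H = 1² = 1)
t = -55
H*t = 1*(-55) = -55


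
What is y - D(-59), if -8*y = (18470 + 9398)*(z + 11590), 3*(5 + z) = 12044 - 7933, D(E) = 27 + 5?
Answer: -135389807/3 ≈ -4.5130e+7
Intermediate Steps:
D(E) = 32
z = 4096/3 (z = -5 + (12044 - 7933)/3 = -5 + (1/3)*4111 = -5 + 4111/3 = 4096/3 ≈ 1365.3)
y = -135389711/3 (y = -(18470 + 9398)*(4096/3 + 11590)/8 = -6967*38866/(2*3) = -1/8*1083117688/3 = -135389711/3 ≈ -4.5130e+7)
y - D(-59) = -135389711/3 - 1*32 = -135389711/3 - 32 = -135389807/3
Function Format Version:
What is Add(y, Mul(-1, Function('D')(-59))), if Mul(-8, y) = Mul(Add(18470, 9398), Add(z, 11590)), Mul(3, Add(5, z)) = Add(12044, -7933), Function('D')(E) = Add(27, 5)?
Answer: Rational(-135389807, 3) ≈ -4.5130e+7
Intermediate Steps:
Function('D')(E) = 32
z = Rational(4096, 3) (z = Add(-5, Mul(Rational(1, 3), Add(12044, -7933))) = Add(-5, Mul(Rational(1, 3), 4111)) = Add(-5, Rational(4111, 3)) = Rational(4096, 3) ≈ 1365.3)
y = Rational(-135389711, 3) (y = Mul(Rational(-1, 8), Mul(Add(18470, 9398), Add(Rational(4096, 3), 11590))) = Mul(Rational(-1, 8), Mul(27868, Rational(38866, 3))) = Mul(Rational(-1, 8), Rational(1083117688, 3)) = Rational(-135389711, 3) ≈ -4.5130e+7)
Add(y, Mul(-1, Function('D')(-59))) = Add(Rational(-135389711, 3), Mul(-1, 32)) = Add(Rational(-135389711, 3), -32) = Rational(-135389807, 3)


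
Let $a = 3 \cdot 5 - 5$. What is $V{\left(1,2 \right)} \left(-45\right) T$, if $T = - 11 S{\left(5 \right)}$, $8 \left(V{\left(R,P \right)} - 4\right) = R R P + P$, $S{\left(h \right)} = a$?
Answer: $22275$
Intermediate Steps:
$a = 10$ ($a = 15 - 5 = 10$)
$S{\left(h \right)} = 10$
$V{\left(R,P \right)} = 4 + \frac{P}{8} + \frac{P R^{2}}{8}$ ($V{\left(R,P \right)} = 4 + \frac{R R P + P}{8} = 4 + \frac{R^{2} P + P}{8} = 4 + \frac{P R^{2} + P}{8} = 4 + \frac{P + P R^{2}}{8} = 4 + \left(\frac{P}{8} + \frac{P R^{2}}{8}\right) = 4 + \frac{P}{8} + \frac{P R^{2}}{8}$)
$T = -110$ ($T = \left(-11\right) 10 = -110$)
$V{\left(1,2 \right)} \left(-45\right) T = \left(4 + \frac{1}{8} \cdot 2 + \frac{1}{8} \cdot 2 \cdot 1^{2}\right) \left(-45\right) \left(-110\right) = \left(4 + \frac{1}{4} + \frac{1}{8} \cdot 2 \cdot 1\right) \left(-45\right) \left(-110\right) = \left(4 + \frac{1}{4} + \frac{1}{4}\right) \left(-45\right) \left(-110\right) = \frac{9}{2} \left(-45\right) \left(-110\right) = \left(- \frac{405}{2}\right) \left(-110\right) = 22275$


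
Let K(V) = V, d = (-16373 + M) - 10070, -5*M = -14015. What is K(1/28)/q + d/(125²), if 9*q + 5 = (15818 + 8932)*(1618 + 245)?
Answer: -1220825252391/806911787500 ≈ -1.5130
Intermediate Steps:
M = 2803 (M = -⅕*(-14015) = 2803)
d = -23640 (d = (-16373 + 2803) - 10070 = -13570 - 10070 = -23640)
q = 46109245/9 (q = -5/9 + ((15818 + 8932)*(1618 + 245))/9 = -5/9 + (24750*1863)/9 = -5/9 + (⅑)*46109250 = -5/9 + 5123250 = 46109245/9 ≈ 5.1232e+6)
K(1/28)/q + d/(125²) = 1/(28*(46109245/9)) - 23640/(125²) = (1/28)*(9/46109245) - 23640/15625 = 9/1291058860 - 23640*1/15625 = 9/1291058860 - 4728/3125 = -1220825252391/806911787500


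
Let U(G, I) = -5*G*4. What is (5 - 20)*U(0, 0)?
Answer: 0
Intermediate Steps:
U(G, I) = -20*G
(5 - 20)*U(0, 0) = (5 - 20)*(-20*0) = -15*0 = 0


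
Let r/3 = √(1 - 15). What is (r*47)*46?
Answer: 6486*I*√14 ≈ 24268.0*I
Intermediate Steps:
r = 3*I*√14 (r = 3*√(1 - 15) = 3*√(-14) = 3*(I*√14) = 3*I*√14 ≈ 11.225*I)
(r*47)*46 = ((3*I*√14)*47)*46 = (141*I*√14)*46 = 6486*I*√14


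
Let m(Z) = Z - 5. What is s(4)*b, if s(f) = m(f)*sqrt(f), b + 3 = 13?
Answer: -20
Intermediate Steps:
b = 10 (b = -3 + 13 = 10)
m(Z) = -5 + Z
s(f) = sqrt(f)*(-5 + f) (s(f) = (-5 + f)*sqrt(f) = sqrt(f)*(-5 + f))
s(4)*b = (sqrt(4)*(-5 + 4))*10 = (2*(-1))*10 = -2*10 = -20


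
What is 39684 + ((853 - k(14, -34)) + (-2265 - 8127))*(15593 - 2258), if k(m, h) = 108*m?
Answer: -147325401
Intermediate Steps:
39684 + ((853 - k(14, -34)) + (-2265 - 8127))*(15593 - 2258) = 39684 + ((853 - 108*14) + (-2265 - 8127))*(15593 - 2258) = 39684 + ((853 - 1*1512) - 10392)*13335 = 39684 + ((853 - 1512) - 10392)*13335 = 39684 + (-659 - 10392)*13335 = 39684 - 11051*13335 = 39684 - 147365085 = -147325401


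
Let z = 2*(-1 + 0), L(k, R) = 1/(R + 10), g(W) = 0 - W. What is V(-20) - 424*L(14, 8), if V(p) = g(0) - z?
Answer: -194/9 ≈ -21.556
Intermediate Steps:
g(W) = -W
L(k, R) = 1/(10 + R)
z = -2 (z = 2*(-1) = -2)
V(p) = 2 (V(p) = -1*0 - 1*(-2) = 0 + 2 = 2)
V(-20) - 424*L(14, 8) = 2 - 424/(10 + 8) = 2 - 424/18 = 2 - 424*1/18 = 2 - 212/9 = -194/9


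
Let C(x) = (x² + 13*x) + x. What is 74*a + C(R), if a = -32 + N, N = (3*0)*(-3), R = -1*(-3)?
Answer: -2317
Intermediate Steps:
R = 3
N = 0 (N = 0*(-3) = 0)
C(x) = x² + 14*x
a = -32 (a = -32 + 0 = -32)
74*a + C(R) = 74*(-32) + 3*(14 + 3) = -2368 + 3*17 = -2368 + 51 = -2317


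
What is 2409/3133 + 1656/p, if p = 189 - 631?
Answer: -158595/53261 ≈ -2.9777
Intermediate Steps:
p = -442
2409/3133 + 1656/p = 2409/3133 + 1656/(-442) = 2409*(1/3133) + 1656*(-1/442) = 2409/3133 - 828/221 = -158595/53261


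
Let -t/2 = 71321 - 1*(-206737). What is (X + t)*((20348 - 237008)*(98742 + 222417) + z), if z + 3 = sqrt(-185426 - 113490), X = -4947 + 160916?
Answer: 27843152176614621 - 800294*I*sqrt(74729) ≈ 2.7843e+16 - 2.1877e+8*I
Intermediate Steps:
X = 155969
t = -556116 (t = -2*(71321 - 1*(-206737)) = -2*(71321 + 206737) = -2*278058 = -556116)
z = -3 + 2*I*sqrt(74729) (z = -3 + sqrt(-185426 - 113490) = -3 + sqrt(-298916) = -3 + 2*I*sqrt(74729) ≈ -3.0 + 546.73*I)
(X + t)*((20348 - 237008)*(98742 + 222417) + z) = (155969 - 556116)*((20348 - 237008)*(98742 + 222417) + (-3 + 2*I*sqrt(74729))) = -400147*(-216660*321159 + (-3 + 2*I*sqrt(74729))) = -400147*(-69582308940 + (-3 + 2*I*sqrt(74729))) = -400147*(-69582308943 + 2*I*sqrt(74729)) = 27843152176614621 - 800294*I*sqrt(74729)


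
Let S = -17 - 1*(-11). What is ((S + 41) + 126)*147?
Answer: 23667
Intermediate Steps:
S = -6 (S = -17 + 11 = -6)
((S + 41) + 126)*147 = ((-6 + 41) + 126)*147 = (35 + 126)*147 = 161*147 = 23667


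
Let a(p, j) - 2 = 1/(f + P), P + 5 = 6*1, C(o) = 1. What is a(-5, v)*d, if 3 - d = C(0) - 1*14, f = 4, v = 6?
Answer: 176/5 ≈ 35.200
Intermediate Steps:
d = 16 (d = 3 - (1 - 1*14) = 3 - (1 - 14) = 3 - 1*(-13) = 3 + 13 = 16)
P = 1 (P = -5 + 6*1 = -5 + 6 = 1)
a(p, j) = 11/5 (a(p, j) = 2 + 1/(4 + 1) = 2 + 1/5 = 2 + ⅕ = 11/5)
a(-5, v)*d = (11/5)*16 = 176/5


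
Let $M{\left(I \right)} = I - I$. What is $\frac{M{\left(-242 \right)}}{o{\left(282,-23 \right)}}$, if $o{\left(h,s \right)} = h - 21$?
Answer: $0$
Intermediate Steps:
$o{\left(h,s \right)} = -21 + h$
$M{\left(I \right)} = 0$
$\frac{M{\left(-242 \right)}}{o{\left(282,-23 \right)}} = \frac{0}{-21 + 282} = \frac{0}{261} = 0 \cdot \frac{1}{261} = 0$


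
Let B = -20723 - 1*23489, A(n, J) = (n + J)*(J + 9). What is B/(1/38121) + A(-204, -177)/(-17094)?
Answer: -685960101888/407 ≈ -1.6854e+9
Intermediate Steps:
A(n, J) = (9 + J)*(J + n) (A(n, J) = (J + n)*(9 + J) = (9 + J)*(J + n))
B = -44212 (B = -20723 - 23489 = -44212)
B/(1/38121) + A(-204, -177)/(-17094) = -44212/(1/38121) + ((-177)**2 + 9*(-177) + 9*(-204) - 177*(-204))/(-17094) = -44212/1/38121 + (31329 - 1593 - 1836 + 36108)*(-1/17094) = -44212*38121 + 64008*(-1/17094) = -1685405652 - 1524/407 = -685960101888/407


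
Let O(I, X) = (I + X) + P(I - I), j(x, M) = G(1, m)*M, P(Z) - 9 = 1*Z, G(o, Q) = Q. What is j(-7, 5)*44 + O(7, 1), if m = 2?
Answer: 457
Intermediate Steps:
P(Z) = 9 + Z (P(Z) = 9 + 1*Z = 9 + Z)
j(x, M) = 2*M
O(I, X) = 9 + I + X (O(I, X) = (I + X) + (9 + (I - I)) = (I + X) + (9 + 0) = (I + X) + 9 = 9 + I + X)
j(-7, 5)*44 + O(7, 1) = (2*5)*44 + (9 + 7 + 1) = 10*44 + 17 = 440 + 17 = 457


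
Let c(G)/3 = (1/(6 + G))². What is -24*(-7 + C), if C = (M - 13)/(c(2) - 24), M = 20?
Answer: 12776/73 ≈ 175.01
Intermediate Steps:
c(G) = 3/(6 + G)² (c(G) = 3*(1/(6 + G))² = 3/(6 + G)²)
C = -64/219 (C = (20 - 13)/(3/(6 + 2)² - 24) = 7/(3/8² - 24) = 7/(3*(1/64) - 24) = 7/(3/64 - 24) = 7/(-1533/64) = 7*(-64/1533) = -64/219 ≈ -0.29224)
-24*(-7 + C) = -24*(-7 - 64/219) = -24*(-1597/219) = 12776/73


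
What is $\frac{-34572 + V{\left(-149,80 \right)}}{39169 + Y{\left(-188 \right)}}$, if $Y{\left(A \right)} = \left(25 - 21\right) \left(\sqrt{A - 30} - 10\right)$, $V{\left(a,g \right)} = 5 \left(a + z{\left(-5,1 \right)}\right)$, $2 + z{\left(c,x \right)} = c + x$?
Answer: $- \frac{1383092763}{1531082129} + \frac{141388 i \sqrt{218}}{1531082129} \approx -0.90334 + 0.0013635 i$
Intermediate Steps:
$z{\left(c,x \right)} = -2 + c + x$ ($z{\left(c,x \right)} = -2 + \left(c + x\right) = -2 + c + x$)
$V{\left(a,g \right)} = -30 + 5 a$ ($V{\left(a,g \right)} = 5 \left(a - 6\right) = 5 \left(-6 + a\right) = -30 + 5 a$)
$Y{\left(A \right)} = -40 + 4 \sqrt{-30 + A}$ ($Y{\left(A \right)} = 4 \left(\sqrt{-30 + A} - 10\right) = 4 \left(-10 + \sqrt{-30 + A}\right) = -40 + 4 \sqrt{-30 + A}$)
$\frac{-34572 + V{\left(-149,80 \right)}}{39169 + Y{\left(-188 \right)}} = \frac{-34572 + \left(-30 + 5 \left(-149\right)\right)}{39169 - \left(40 - 4 \sqrt{-30 - 188}\right)} = \frac{-34572 - 775}{39169 - \left(40 - 4 \sqrt{-218}\right)} = \frac{-34572 - 775}{39169 - \left(40 - 4 i \sqrt{218}\right)} = - \frac{35347}{39169 - \left(40 - 4 i \sqrt{218}\right)} = - \frac{35347}{39129 + 4 i \sqrt{218}}$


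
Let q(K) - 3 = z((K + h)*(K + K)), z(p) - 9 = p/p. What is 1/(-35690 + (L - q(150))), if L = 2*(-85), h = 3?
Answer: -1/35873 ≈ -2.7876e-5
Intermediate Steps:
z(p) = 10 (z(p) = 9 + p/p = 9 + 1 = 10)
L = -170
q(K) = 13 (q(K) = 3 + 10 = 13)
1/(-35690 + (L - q(150))) = 1/(-35690 + (-170 - 1*13)) = 1/(-35690 + (-170 - 13)) = 1/(-35690 - 183) = 1/(-35873) = -1/35873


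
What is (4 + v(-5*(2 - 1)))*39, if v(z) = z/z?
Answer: 195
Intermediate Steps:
v(z) = 1
(4 + v(-5*(2 - 1)))*39 = (4 + 1)*39 = 5*39 = 195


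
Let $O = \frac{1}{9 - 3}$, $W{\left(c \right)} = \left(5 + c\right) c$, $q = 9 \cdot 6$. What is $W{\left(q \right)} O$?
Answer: $531$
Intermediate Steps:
$q = 54$
$W{\left(c \right)} = c \left(5 + c\right)$
$O = \frac{1}{6} \approx 0.16667$
$W{\left(q \right)} O = 54 \left(5 + 54\right) \frac{1}{6} = 54 \cdot 59 \cdot \frac{1}{6} = 3186 \cdot \frac{1}{6} = 531$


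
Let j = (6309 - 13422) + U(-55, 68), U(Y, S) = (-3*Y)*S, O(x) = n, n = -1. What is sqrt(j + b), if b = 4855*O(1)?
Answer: 2*I*sqrt(187) ≈ 27.35*I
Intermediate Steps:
O(x) = -1
U(Y, S) = -3*S*Y
j = 4107 (j = (6309 - 13422) - 3*68*(-55) = -7113 + 11220 = 4107)
b = -4855 (b = 4855*(-1) = -4855)
sqrt(j + b) = sqrt(4107 - 4855) = sqrt(-748) = 2*I*sqrt(187)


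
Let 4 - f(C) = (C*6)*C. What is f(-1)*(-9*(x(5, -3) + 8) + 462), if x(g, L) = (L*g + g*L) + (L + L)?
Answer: -1428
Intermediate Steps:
x(g, L) = 2*L + 2*L*g (x(g, L) = (L*g + L*g) + 2*L = 2*L*g + 2*L = 2*L + 2*L*g)
f(C) = 4 - 6*C**2 (f(C) = 4 - C*6*C = 4 - 6*C*C = 4 - 6*C**2)
f(-1)*(-9*(x(5, -3) + 8) + 462) = (4 - 6*(-1)**2)*(-9*(2*(-3)*(1 + 5) + 8) + 462) = (4 - 6*1)*(-9*(2*(-3)*6 + 8) + 462) = (4 - 6)*(-9*(-36 + 8) + 462) = -2*(-9*(-28) + 462) = -2*(252 + 462) = -2*714 = -1428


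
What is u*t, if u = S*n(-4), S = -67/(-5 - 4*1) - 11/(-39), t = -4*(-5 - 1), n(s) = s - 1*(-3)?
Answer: -7232/39 ≈ -185.44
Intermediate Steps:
n(s) = 3 + s (n(s) = s + 3 = 3 + s)
t = 24 (t = -4*(-6) = 24)
S = 904/117 (S = -67/(-5 - 4) - 11*(-1/39) = -67/(-9) + 11/39 = -67*(-1/9) + 11/39 = 67/9 + 11/39 = 904/117 ≈ 7.7265)
u = -904/117 (u = 904*(3 - 4)/117 = (904/117)*(-1) = -904/117 ≈ -7.7265)
u*t = -904/117*24 = -7232/39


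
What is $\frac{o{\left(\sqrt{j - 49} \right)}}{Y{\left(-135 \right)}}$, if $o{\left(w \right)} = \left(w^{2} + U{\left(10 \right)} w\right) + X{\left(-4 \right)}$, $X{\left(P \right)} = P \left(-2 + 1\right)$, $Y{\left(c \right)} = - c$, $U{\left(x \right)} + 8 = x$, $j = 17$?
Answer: $- \frac{28}{135} + \frac{8 i \sqrt{2}}{135} \approx -0.20741 + 0.083805 i$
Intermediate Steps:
$U{\left(x \right)} = -8 + x$
$X{\left(P \right)} = - P$ ($X{\left(P \right)} = P \left(-1\right) = - P$)
$o{\left(w \right)} = 4 + w^{2} + 2 w$ ($o{\left(w \right)} = \left(w^{2} + \left(-8 + 10\right) w\right) - -4 = \left(w^{2} + 2 w\right) + 4 = 4 + w^{2} + 2 w$)
$\frac{o{\left(\sqrt{j - 49} \right)}}{Y{\left(-135 \right)}} = \frac{4 + \left(\sqrt{17 - 49}\right)^{2} + 2 \sqrt{17 - 49}}{\left(-1\right) \left(-135\right)} = \frac{4 + \left(\sqrt{-32}\right)^{2} + 2 \sqrt{-32}}{135} = \left(4 + \left(4 i \sqrt{2}\right)^{2} + 2 \cdot 4 i \sqrt{2}\right) \frac{1}{135} = \left(4 - 32 + 8 i \sqrt{2}\right) \frac{1}{135} = \left(-28 + 8 i \sqrt{2}\right) \frac{1}{135} = - \frac{28}{135} + \frac{8 i \sqrt{2}}{135}$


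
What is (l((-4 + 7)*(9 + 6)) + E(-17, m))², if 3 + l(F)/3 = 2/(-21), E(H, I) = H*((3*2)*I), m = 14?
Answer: 101223721/49 ≈ 2.0658e+6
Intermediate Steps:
E(H, I) = 6*H*I (E(H, I) = H*(6*I) = 6*H*I)
l(F) = -65/7 (l(F) = -9 + 3*(2/(-21)) = -9 + 3*(2*(-1/21)) = -9 + 3*(-2/21) = -9 - 2/7 = -65/7)
(l((-4 + 7)*(9 + 6)) + E(-17, m))² = (-65/7 + 6*(-17)*14)² = (-65/7 - 1428)² = (-10061/7)² = 101223721/49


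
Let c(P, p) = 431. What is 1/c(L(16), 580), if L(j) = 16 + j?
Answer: 1/431 ≈ 0.0023202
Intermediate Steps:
1/c(L(16), 580) = 1/431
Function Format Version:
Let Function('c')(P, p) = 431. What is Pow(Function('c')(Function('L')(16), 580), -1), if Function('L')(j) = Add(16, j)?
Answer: Rational(1, 431) ≈ 0.0023202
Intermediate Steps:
Pow(Function('c')(Function('L')(16), 580), -1) = Pow(431, -1) = Rational(1, 431)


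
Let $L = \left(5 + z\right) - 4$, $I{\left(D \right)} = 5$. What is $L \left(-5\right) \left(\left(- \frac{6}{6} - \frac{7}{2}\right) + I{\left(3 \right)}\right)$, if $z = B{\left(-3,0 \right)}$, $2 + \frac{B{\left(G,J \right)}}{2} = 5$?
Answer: $- \frac{35}{2} \approx -17.5$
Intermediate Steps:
$B{\left(G,J \right)} = 6$ ($B{\left(G,J \right)} = -4 + 2 \cdot 5 = -4 + 10 = 6$)
$z = 6$
$L = 7$ ($L = \left(5 + 6\right) - 4 = 11 - 4 = 7$)
$L \left(-5\right) \left(\left(- \frac{6}{6} - \frac{7}{2}\right) + I{\left(3 \right)}\right) = 7 \left(-5\right) \left(\left(- \frac{6}{6} - \frac{7}{2}\right) + 5\right) = - 35 \left(\left(\left(-6\right) \frac{1}{6} - \frac{7}{2}\right) + 5\right) = - 35 \left(\left(-1 - \frac{7}{2}\right) + 5\right) = - 35 \left(- \frac{9}{2} + 5\right) = \left(-35\right) \frac{1}{2} = - \frac{35}{2}$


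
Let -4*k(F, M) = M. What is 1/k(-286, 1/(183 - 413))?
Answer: 920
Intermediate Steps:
k(F, M) = -M/4
1/k(-286, 1/(183 - 413)) = 1/(-1/(4*(183 - 413))) = 1/(-¼/(-230)) = 1/(-¼*(-1/230)) = 1/(1/920) = 920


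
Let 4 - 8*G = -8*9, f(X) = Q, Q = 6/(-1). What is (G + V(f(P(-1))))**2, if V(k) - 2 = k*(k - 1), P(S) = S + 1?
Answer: 11449/4 ≈ 2862.3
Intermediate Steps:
Q = -6 (Q = 6*(-1) = -6)
P(S) = 1 + S
f(X) = -6
V(k) = 2 + k*(-1 + k) (V(k) = 2 + k*(k - 1) = 2 + k*(-1 + k))
G = 19/2 (G = 1/2 - (-1)*9 = 1/2 - 1/8*(-72) = 1/2 + 9 = 19/2 ≈ 9.5000)
(G + V(f(P(-1))))**2 = (19/2 + (2 + (-6)**2 - 1*(-6)))**2 = (19/2 + (2 + 36 + 6))**2 = (19/2 + 44)**2 = (107/2)**2 = 11449/4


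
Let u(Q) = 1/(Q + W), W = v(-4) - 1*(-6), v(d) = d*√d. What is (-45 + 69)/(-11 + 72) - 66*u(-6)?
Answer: 24/61 - 33*I/4 ≈ 0.39344 - 8.25*I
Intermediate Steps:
v(d) = d^(3/2)
W = 6 - 8*I (W = (-4)^(3/2) - 1*(-6) = -8*I + 6 = 6 - 8*I ≈ 6.0 - 8.0*I)
u(Q) = 1/(6 + Q - 8*I) (u(Q) = 1/(Q + (6 - 8*I)) = 1/(6 + Q - 8*I))
(-45 + 69)/(-11 + 72) - 66*u(-6) = (-45 + 69)/(-11 + 72) - 66/(6 - 6 - 8*I) = 24/61 - 66*I/8 = 24*(1/61) - 33*I/4 = 24/61 - 33*I/4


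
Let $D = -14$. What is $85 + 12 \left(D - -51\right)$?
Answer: $529$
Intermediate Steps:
$85 + 12 \left(D - -51\right) = 85 + 12 \left(-14 - -51\right) = 85 + 12 \left(-14 + 51\right) = 85 + 12 \cdot 37 = 85 + 444 = 529$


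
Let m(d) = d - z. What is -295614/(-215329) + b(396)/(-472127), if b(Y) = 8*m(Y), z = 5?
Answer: 138893801866/101662634783 ≈ 1.3662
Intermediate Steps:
m(d) = -5 + d (m(d) = d - 1*5 = d - 5 = -5 + d)
b(Y) = -40 + 8*Y (b(Y) = 8*(-5 + Y) = -40 + 8*Y)
-295614/(-215329) + b(396)/(-472127) = -295614/(-215329) + (-40 + 8*396)/(-472127) = -295614*(-1/215329) + (-40 + 3168)*(-1/472127) = 295614/215329 + 3128*(-1/472127) = 295614/215329 - 3128/472127 = 138893801866/101662634783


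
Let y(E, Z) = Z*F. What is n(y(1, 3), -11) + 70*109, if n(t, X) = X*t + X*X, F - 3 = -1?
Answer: 7685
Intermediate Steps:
F = 2 (F = 3 - 1 = 2)
y(E, Z) = 2*Z (y(E, Z) = Z*2 = 2*Z)
n(t, X) = X**2 + X*t (n(t, X) = X*t + X**2 = X**2 + X*t)
n(y(1, 3), -11) + 70*109 = -11*(-11 + 2*3) + 70*109 = -11*(-11 + 6) + 7630 = -11*(-5) + 7630 = 55 + 7630 = 7685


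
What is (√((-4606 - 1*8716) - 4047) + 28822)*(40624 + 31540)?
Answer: 2079910808 + 72164*I*√17369 ≈ 2.0799e+9 + 9.5106e+6*I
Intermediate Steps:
(√((-4606 - 1*8716) - 4047) + 28822)*(40624 + 31540) = (√((-4606 - 8716) - 4047) + 28822)*72164 = (√(-13322 - 4047) + 28822)*72164 = (√(-17369) + 28822)*72164 = (I*√17369 + 28822)*72164 = (28822 + I*√17369)*72164 = 2079910808 + 72164*I*√17369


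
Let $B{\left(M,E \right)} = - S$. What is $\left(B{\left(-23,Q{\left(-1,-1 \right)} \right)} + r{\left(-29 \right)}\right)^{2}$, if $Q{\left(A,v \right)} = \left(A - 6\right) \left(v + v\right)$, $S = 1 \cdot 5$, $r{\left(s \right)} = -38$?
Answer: $1849$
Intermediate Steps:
$S = 5$
$Q{\left(A,v \right)} = 2 v \left(-6 + A\right)$ ($Q{\left(A,v \right)} = \left(-6 + A\right) 2 v = 2 v \left(-6 + A\right)$)
$B{\left(M,E \right)} = -5$ ($B{\left(M,E \right)} = \left(-1\right) 5 = -5$)
$\left(B{\left(-23,Q{\left(-1,-1 \right)} \right)} + r{\left(-29 \right)}\right)^{2} = \left(-5 - 38\right)^{2} = \left(-43\right)^{2} = 1849$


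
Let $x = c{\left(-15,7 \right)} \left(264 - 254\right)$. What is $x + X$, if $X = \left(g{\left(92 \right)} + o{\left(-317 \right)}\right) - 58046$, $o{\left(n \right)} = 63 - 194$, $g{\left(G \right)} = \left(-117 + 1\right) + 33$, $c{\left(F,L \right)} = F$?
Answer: $-58410$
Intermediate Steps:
$g{\left(G \right)} = -83$ ($g{\left(G \right)} = -116 + 33 = -83$)
$o{\left(n \right)} = -131$
$X = -58260$ ($X = \left(-83 - 131\right) - 58046 = -214 - 58046 = -58260$)
$x = -150$ ($x = - 15 \left(264 - 254\right) = \left(-15\right) 10 = -150$)
$x + X = -150 - 58260 = -58410$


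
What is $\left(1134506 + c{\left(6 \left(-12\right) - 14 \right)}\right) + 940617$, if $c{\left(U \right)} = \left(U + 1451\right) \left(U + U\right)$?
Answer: $1840343$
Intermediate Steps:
$c{\left(U \right)} = 2 U \left(1451 + U\right)$ ($c{\left(U \right)} = \left(1451 + U\right) 2 U = 2 U \left(1451 + U\right)$)
$\left(1134506 + c{\left(6 \left(-12\right) - 14 \right)}\right) + 940617 = \left(1134506 + 2 \left(6 \left(-12\right) - 14\right) \left(1451 + \left(6 \left(-12\right) - 14\right)\right)\right) + 940617 = \left(1134506 + 2 \left(-72 - 14\right) \left(1451 - 86\right)\right) + 940617 = \left(1134506 + 2 \left(-86\right) \left(1451 - 86\right)\right) + 940617 = \left(1134506 + 2 \left(-86\right) 1365\right) + 940617 = \left(1134506 - 234780\right) + 940617 = 899726 + 940617 = 1840343$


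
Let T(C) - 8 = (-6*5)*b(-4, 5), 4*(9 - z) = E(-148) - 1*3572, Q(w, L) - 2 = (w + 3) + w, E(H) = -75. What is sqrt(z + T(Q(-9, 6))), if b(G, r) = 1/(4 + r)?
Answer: sqrt(33315)/6 ≈ 30.421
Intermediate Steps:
Q(w, L) = 5 + 2*w (Q(w, L) = 2 + ((w + 3) + w) = 2 + ((3 + w) + w) = 2 + (3 + 2*w) = 5 + 2*w)
z = 3683/4 (z = 9 - (-75 - 1*3572)/4 = 9 - (-75 - 3572)/4 = 9 - 1/4*(-3647) = 9 + 3647/4 = 3683/4 ≈ 920.75)
T(C) = 14/3 (T(C) = 8 + (-6*5)/(4 + 5) = 8 - 30/9 = 8 - 30*1/9 = 8 - 10/3 = 14/3)
sqrt(z + T(Q(-9, 6))) = sqrt(3683/4 + 14/3) = sqrt(11105/12) = sqrt(33315)/6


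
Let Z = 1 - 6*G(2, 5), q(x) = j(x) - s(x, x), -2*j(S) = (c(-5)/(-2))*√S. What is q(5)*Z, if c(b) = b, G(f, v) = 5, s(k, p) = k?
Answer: 145 + 145*√5/4 ≈ 226.06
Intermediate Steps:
j(S) = -5*√S/4 (j(S) = -(-5/(-2))*√S/2 = -(-5*(-½))*√S/2 = -5*√S/4)
q(x) = -x - 5*√x/4 (q(x) = -5*√x/4 - x = -x - 5*√x/4)
Z = -29 (Z = 1 - 6*5 = 1 - 30 = -29)
q(5)*Z = (-1*5 - 5*√5/4)*(-29) = (-5 - 5*√5/4)*(-29) = 145 + 145*√5/4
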